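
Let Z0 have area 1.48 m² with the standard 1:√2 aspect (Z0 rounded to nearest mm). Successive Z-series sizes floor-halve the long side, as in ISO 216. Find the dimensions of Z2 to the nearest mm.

Let Z0's short side be w mm. w · w√2 = 1.48 m² = 1,480,000 mm², so w ≈ 1023.0 mm and w√2 ≈ 1446.7 mm → Z0 = 1023 × 1447 mm.
Z1: ⌊1447/2⌋ × 1023 = 723 × 1023 mm
Z2: ⌊1023/2⌋ × 723 = 511 × 723 mm

511 × 723 mm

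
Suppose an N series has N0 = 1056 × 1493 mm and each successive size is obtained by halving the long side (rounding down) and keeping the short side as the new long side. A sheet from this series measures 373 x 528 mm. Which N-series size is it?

N3

N0: 1056 × 1493 mm
N1: 746 × 1056 mm
N2: 528 × 746 mm
N3: 373 × 528 mm
N4: 264 × 373 mm
→ matches N3.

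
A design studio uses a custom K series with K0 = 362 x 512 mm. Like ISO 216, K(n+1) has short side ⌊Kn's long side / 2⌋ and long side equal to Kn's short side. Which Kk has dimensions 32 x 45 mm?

K0: 362 × 512 mm
K1: 256 × 362 mm
K2: 181 × 256 mm
K3: 128 × 181 mm
K4: 90 × 128 mm
K5: 64 × 90 mm
K6: 45 × 64 mm
K7: 32 × 45 mm
K8: 22 × 32 mm
→ matches K7.

K7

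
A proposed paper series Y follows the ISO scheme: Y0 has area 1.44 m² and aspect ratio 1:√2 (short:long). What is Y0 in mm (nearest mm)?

1009 × 1427 mm

Let the short side be w mm. Then w · w√2 = 1.44 m² = 1,440,000 mm².
w² = 1,440,000/√2, so w ≈ 1009.1 mm; long side = w√2 ≈ 1427.0 mm.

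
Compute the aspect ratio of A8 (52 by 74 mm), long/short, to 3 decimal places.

74 / 52 = 1.423
ISO 216 targets √2 ≈ 1.414; the +0.009 deviation is from mm rounding.

1.423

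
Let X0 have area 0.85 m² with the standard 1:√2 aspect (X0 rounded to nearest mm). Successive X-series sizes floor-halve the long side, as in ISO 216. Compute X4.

Let X0's short side be w mm. w · w√2 = 0.85 m² = 850,000 mm², so w ≈ 775.3 mm and w√2 ≈ 1096.4 mm → X0 = 775 × 1096 mm.
X1: ⌊1096/2⌋ × 775 = 548 × 775 mm
X2: ⌊775/2⌋ × 548 = 387 × 548 mm
X3: ⌊548/2⌋ × 387 = 274 × 387 mm
X4: ⌊387/2⌋ × 274 = 193 × 274 mm

193 × 274 mm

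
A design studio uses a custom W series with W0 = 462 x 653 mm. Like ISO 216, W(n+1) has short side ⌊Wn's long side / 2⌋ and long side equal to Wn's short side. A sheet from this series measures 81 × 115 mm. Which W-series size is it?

W0: 462 × 653 mm
W1: 326 × 462 mm
W2: 231 × 326 mm
W3: 163 × 231 mm
W4: 115 × 163 mm
W5: 81 × 115 mm
W6: 57 × 81 mm
→ matches W5.

W5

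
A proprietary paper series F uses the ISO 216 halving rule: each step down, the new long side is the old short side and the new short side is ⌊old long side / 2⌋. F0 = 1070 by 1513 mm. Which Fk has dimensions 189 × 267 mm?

F0: 1070 × 1513 mm
F1: 756 × 1070 mm
F2: 535 × 756 mm
F3: 378 × 535 mm
F4: 267 × 378 mm
F5: 189 × 267 mm
F6: 133 × 189 mm
→ matches F5.

F5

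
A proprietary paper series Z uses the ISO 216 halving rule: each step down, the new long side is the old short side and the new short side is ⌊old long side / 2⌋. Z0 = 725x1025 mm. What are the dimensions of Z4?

Z1: ⌊1025/2⌋ × 725 = 512 × 725 mm
Z2: ⌊725/2⌋ × 512 = 362 × 512 mm
Z3: ⌊512/2⌋ × 362 = 256 × 362 mm
Z4: ⌊362/2⌋ × 256 = 181 × 256 mm

181 × 256 mm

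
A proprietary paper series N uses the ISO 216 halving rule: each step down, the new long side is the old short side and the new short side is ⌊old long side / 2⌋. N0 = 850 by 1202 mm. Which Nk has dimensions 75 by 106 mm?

N0: 850 × 1202 mm
N1: 601 × 850 mm
N2: 425 × 601 mm
N3: 300 × 425 mm
N4: 212 × 300 mm
N5: 150 × 212 mm
N6: 106 × 150 mm
N7: 75 × 106 mm
N8: 53 × 75 mm
→ matches N7.

N7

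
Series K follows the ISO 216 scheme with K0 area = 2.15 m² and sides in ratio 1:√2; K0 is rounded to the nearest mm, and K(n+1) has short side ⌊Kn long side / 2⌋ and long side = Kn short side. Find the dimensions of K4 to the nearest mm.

Let K0's short side be w mm. w · w√2 = 2.15 m² = 2,150,000 mm², so w ≈ 1233.0 mm and w√2 ≈ 1743.7 mm → K0 = 1233 × 1744 mm.
K1: ⌊1744/2⌋ × 1233 = 872 × 1233 mm
K2: ⌊1233/2⌋ × 872 = 616 × 872 mm
K3: ⌊872/2⌋ × 616 = 436 × 616 mm
K4: ⌊616/2⌋ × 436 = 308 × 436 mm

308 × 436 mm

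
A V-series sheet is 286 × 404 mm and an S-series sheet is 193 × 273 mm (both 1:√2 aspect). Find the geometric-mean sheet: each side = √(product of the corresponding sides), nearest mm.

235 × 332 mm

Short side: √(286 · 193) = √55198 ≈ 234.9 → 235 mm
Long side: √(404 · 273) = √110292 ≈ 332.1 → 332 mm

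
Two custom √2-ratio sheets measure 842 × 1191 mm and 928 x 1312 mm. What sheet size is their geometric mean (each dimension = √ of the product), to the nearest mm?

Short side: √(842 · 928) = √781376 ≈ 884.0 → 884 mm
Long side: √(1191 · 1312) = √1562592 ≈ 1250.0 → 1250 mm

884 × 1250 mm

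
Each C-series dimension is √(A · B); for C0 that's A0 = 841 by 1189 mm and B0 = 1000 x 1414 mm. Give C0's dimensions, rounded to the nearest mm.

917 × 1297 mm

Short: √(841 · 1000) = √841000 ≈ 917.1 mm.
Long: √(1189 · 1414) = √1681246 ≈ 1296.6 mm.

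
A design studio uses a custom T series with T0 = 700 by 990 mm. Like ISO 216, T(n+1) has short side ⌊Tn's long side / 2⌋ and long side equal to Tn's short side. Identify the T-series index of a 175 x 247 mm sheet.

T0: 700 × 990 mm
T1: 495 × 700 mm
T2: 350 × 495 mm
T3: 247 × 350 mm
T4: 175 × 247 mm
T5: 123 × 175 mm
→ matches T4.

T4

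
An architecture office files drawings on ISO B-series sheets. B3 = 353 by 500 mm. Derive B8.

B4: ⌊500/2⌋ × 353 = 250 × 353 mm
B5: ⌊353/2⌋ × 250 = 176 × 250 mm
B6: ⌊250/2⌋ × 176 = 125 × 176 mm
B7: ⌊176/2⌋ × 125 = 88 × 125 mm
B8: ⌊125/2⌋ × 88 = 62 × 88 mm

62 × 88 mm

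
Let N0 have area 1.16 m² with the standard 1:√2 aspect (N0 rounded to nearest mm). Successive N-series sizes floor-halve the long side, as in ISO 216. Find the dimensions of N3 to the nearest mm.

320 × 453 mm

Let N0's short side be w mm. w · w√2 = 1.16 m² = 1,160,000 mm², so w ≈ 905.7 mm and w√2 ≈ 1280.8 mm → N0 = 906 × 1281 mm.
N1: ⌊1281/2⌋ × 906 = 640 × 906 mm
N2: ⌊906/2⌋ × 640 = 453 × 640 mm
N3: ⌊640/2⌋ × 453 = 320 × 453 mm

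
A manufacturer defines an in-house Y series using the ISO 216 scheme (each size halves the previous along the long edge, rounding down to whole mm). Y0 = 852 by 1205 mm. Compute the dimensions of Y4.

213 × 301 mm

Y1: ⌊1205/2⌋ × 852 = 602 × 852 mm
Y2: ⌊852/2⌋ × 602 = 426 × 602 mm
Y3: ⌊602/2⌋ × 426 = 301 × 426 mm
Y4: ⌊426/2⌋ × 301 = 213 × 301 mm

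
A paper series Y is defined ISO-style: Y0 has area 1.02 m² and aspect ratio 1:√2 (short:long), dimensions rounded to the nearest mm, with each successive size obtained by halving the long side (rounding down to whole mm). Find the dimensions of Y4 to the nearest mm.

212 × 300 mm

Let Y0's short side be w mm. w · w√2 = 1.02 m² = 1,020,000 mm², so w ≈ 849.3 mm and w√2 ≈ 1201.0 mm → Y0 = 849 × 1201 mm.
Y1: ⌊1201/2⌋ × 849 = 600 × 849 mm
Y2: ⌊849/2⌋ × 600 = 424 × 600 mm
Y3: ⌊600/2⌋ × 424 = 300 × 424 mm
Y4: ⌊424/2⌋ × 300 = 212 × 300 mm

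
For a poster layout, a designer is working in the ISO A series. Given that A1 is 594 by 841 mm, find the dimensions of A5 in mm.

A2: ⌊841/2⌋ × 594 = 420 × 594 mm
A3: ⌊594/2⌋ × 420 = 297 × 420 mm
A4: ⌊420/2⌋ × 297 = 210 × 297 mm
A5: ⌊297/2⌋ × 210 = 148 × 210 mm

148 × 210 mm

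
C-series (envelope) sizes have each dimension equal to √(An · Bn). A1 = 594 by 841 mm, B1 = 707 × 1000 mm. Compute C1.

Short side: √(594 · 707) = √419958 ≈ 648.0 → 648 mm
Long side: √(841 · 1000) = √841000 ≈ 917.1 → 917 mm

648 × 917 mm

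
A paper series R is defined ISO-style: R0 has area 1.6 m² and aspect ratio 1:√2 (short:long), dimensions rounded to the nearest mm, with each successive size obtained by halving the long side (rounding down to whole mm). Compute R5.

188 × 266 mm

Let R0's short side be w mm. w · w√2 = 1.6 m² = 1,600,000 mm², so w ≈ 1063.7 mm and w√2 ≈ 1504.2 mm → R0 = 1064 × 1504 mm.
R1: ⌊1504/2⌋ × 1064 = 752 × 1064 mm
R2: ⌊1064/2⌋ × 752 = 532 × 752 mm
R3: ⌊752/2⌋ × 532 = 376 × 532 mm
R4: ⌊532/2⌋ × 376 = 266 × 376 mm
R5: ⌊376/2⌋ × 266 = 188 × 266 mm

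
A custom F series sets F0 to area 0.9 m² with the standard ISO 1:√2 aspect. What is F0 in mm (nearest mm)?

798 × 1128 mm

Let the short side be w mm. Then w · w√2 = 0.9 m² = 900,000 mm².
w² = 900,000/√2, so w ≈ 797.7 mm; long side = w√2 ≈ 1128.2 mm.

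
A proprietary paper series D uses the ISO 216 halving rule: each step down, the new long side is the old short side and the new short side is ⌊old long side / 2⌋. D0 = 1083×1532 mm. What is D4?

270 × 383 mm

D1: ⌊1532/2⌋ × 1083 = 766 × 1083 mm
D2: ⌊1083/2⌋ × 766 = 541 × 766 mm
D3: ⌊766/2⌋ × 541 = 383 × 541 mm
D4: ⌊541/2⌋ × 383 = 270 × 383 mm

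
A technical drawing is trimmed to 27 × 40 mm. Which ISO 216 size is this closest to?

C10 (28 × 40 mm)

Aspect ratio 40/27 ≈ 1.481 (ISO target is √2 ≈ 1.414).
In the C-series (envelope sizes, between A and B): C10 = 28 × 40 mm.
Off by 1 mm total — nearest standard size.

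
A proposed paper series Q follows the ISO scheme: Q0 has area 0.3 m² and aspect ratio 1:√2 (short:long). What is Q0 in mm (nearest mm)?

461 × 651 mm

Let the short side be w mm. Then w · w√2 = 0.3 m² = 300,000 mm².
w² = 300,000/√2, so w ≈ 460.6 mm; long side = w√2 ≈ 651.4 mm.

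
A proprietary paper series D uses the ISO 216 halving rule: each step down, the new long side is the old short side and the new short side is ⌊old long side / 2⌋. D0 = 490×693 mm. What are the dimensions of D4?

122 × 173 mm

D1 = 346 × 490 mm (from D0 by 1 halving).
D2: ⌊490/2⌋ × 346 = 245 × 346 mm
D3: ⌊346/2⌋ × 245 = 173 × 245 mm
D4: ⌊245/2⌋ × 173 = 122 × 173 mm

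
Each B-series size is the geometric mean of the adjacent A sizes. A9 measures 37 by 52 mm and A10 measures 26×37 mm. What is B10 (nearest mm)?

Short side: √(37 · 26) = √962 ≈ 31.0 → 31 mm
Long side: √(52 · 37) = √1924 ≈ 43.9 → 44 mm

31 × 44 mm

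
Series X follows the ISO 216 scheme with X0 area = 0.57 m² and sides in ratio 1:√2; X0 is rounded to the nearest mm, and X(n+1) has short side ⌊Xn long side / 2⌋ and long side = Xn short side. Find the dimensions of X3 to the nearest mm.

224 × 317 mm

Let X0's short side be w mm. w · w√2 = 0.57 m² = 570,000 mm², so w ≈ 634.9 mm and w√2 ≈ 897.8 mm → X0 = 635 × 898 mm.
X1: ⌊898/2⌋ × 635 = 449 × 635 mm
X2: ⌊635/2⌋ × 449 = 317 × 449 mm
X3: ⌊449/2⌋ × 317 = 224 × 317 mm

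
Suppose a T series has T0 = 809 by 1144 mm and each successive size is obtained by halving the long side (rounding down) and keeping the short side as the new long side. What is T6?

T1: ⌊1144/2⌋ × 809 = 572 × 809 mm
T2: ⌊809/2⌋ × 572 = 404 × 572 mm
T3: ⌊572/2⌋ × 404 = 286 × 404 mm
T4: ⌊404/2⌋ × 286 = 202 × 286 mm
T5: ⌊286/2⌋ × 202 = 143 × 202 mm
T6: ⌊202/2⌋ × 143 = 101 × 143 mm

101 × 143 mm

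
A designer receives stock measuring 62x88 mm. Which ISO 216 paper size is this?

Aspect ratio 88/62 ≈ 1.419 — close to the ISO √2 ≈ 1.414.
In the B-series (B0 = 1000 × 1414 mm): B8 = 62 × 88 mm.

B8 (62 × 88 mm)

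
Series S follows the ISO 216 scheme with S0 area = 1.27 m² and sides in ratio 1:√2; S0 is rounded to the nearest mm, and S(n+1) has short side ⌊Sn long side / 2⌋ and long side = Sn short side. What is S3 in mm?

Let S0's short side be w mm. w · w√2 = 1.27 m² = 1,270,000 mm², so w ≈ 947.6 mm and w√2 ≈ 1340.2 mm → S0 = 948 × 1340 mm.
S1: ⌊1340/2⌋ × 948 = 670 × 948 mm
S2: ⌊948/2⌋ × 670 = 474 × 670 mm
S3: ⌊670/2⌋ × 474 = 335 × 474 mm

335 × 474 mm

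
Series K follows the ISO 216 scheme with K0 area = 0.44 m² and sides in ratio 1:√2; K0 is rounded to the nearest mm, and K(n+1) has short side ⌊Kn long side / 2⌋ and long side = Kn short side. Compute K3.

197 × 279 mm

Let K0's short side be w mm. w · w√2 = 0.44 m² = 440,000 mm², so w ≈ 557.8 mm and w√2 ≈ 788.8 mm → K0 = 558 × 789 mm.
K1: ⌊789/2⌋ × 558 = 394 × 558 mm
K2: ⌊558/2⌋ × 394 = 279 × 394 mm
K3: ⌊394/2⌋ × 279 = 197 × 279 mm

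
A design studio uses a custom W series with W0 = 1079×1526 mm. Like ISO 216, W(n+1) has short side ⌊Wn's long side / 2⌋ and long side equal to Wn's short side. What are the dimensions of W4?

269 × 381 mm

W1: ⌊1526/2⌋ × 1079 = 763 × 1079 mm
W2: ⌊1079/2⌋ × 763 = 539 × 763 mm
W3: ⌊763/2⌋ × 539 = 381 × 539 mm
W4: ⌊539/2⌋ × 381 = 269 × 381 mm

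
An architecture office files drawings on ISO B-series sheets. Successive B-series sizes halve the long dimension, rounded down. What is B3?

B0 = 1000 × 1414 mm (B0 has a 1000 mm short side, aspect 1:√2).
B1: ⌊1414/2⌋ × 1000 = 707 × 1000 mm
B2: ⌊1000/2⌋ × 707 = 500 × 707 mm
B3: ⌊707/2⌋ × 500 = 353 × 500 mm

353 × 500 mm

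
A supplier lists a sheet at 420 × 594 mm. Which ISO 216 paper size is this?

Aspect ratio 594/420 ≈ 1.414 — close to the ISO √2 ≈ 1.414.
In the A-series (A0 area = 1 m²): A2 = 420 × 594 mm.

A2 (420 × 594 mm)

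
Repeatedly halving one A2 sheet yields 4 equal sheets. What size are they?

A4

4 = 2^2, so 2 halving steps.
A2 → A3 → … → A4 after 2 steps.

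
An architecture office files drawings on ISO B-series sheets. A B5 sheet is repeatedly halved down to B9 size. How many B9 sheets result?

16

B5 = 176 × 250 mm; B9 = 44 × 62 mm.
Each halving step doubles the count; 4 steps from B5 to B9.
2^4 = 16.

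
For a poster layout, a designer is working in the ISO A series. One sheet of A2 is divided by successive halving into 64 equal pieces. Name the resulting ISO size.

64 = 2^6, so 6 halving steps.
A2 → A3 → … → A8 after 6 steps.

A8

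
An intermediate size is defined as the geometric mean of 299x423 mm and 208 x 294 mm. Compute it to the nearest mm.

249 × 353 mm

Short side: √(299 · 208) = √62192 ≈ 249.4 → 249 mm
Long side: √(423 · 294) = √124362 ≈ 352.6 → 353 mm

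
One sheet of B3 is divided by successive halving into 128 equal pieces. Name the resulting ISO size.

128 = 2^7, so 7 halving steps.
B3 → B4 → … → B10 after 7 steps.

B10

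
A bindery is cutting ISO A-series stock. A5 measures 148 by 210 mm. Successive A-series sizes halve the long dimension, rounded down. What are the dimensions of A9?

A6: ⌊210/2⌋ × 148 = 105 × 148 mm
A7: ⌊148/2⌋ × 105 = 74 × 105 mm
A8: ⌊105/2⌋ × 74 = 52 × 74 mm
A9: ⌊74/2⌋ × 52 = 37 × 52 mm

37 × 52 mm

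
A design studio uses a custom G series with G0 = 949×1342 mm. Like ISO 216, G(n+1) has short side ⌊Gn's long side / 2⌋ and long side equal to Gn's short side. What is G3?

335 × 474 mm

G1: ⌊1342/2⌋ × 949 = 671 × 949 mm
G2: ⌊949/2⌋ × 671 = 474 × 671 mm
G3: ⌊671/2⌋ × 474 = 335 × 474 mm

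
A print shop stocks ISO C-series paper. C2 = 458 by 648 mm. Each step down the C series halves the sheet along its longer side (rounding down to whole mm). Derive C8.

57 × 81 mm

C3: ⌊648/2⌋ × 458 = 324 × 458 mm
C4: ⌊458/2⌋ × 324 = 229 × 324 mm
C5: ⌊324/2⌋ × 229 = 162 × 229 mm
C6: ⌊229/2⌋ × 162 = 114 × 162 mm
C7: ⌊162/2⌋ × 114 = 81 × 114 mm
C8: ⌊114/2⌋ × 81 = 57 × 81 mm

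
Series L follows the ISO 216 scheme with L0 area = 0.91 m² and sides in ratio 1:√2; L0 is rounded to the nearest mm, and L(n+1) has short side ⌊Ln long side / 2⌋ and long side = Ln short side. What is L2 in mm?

Let L0's short side be w mm. w · w√2 = 0.91 m² = 910,000 mm², so w ≈ 802.2 mm and w√2 ≈ 1134.4 mm → L0 = 802 × 1134 mm.
L1: ⌊1134/2⌋ × 802 = 567 × 802 mm
L2: ⌊802/2⌋ × 567 = 401 × 567 mm

401 × 567 mm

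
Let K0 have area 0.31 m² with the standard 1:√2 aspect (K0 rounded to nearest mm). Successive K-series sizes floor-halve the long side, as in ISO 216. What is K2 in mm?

234 × 331 mm

Let K0's short side be w mm. w · w√2 = 0.31 m² = 310,000 mm², so w ≈ 468.2 mm and w√2 ≈ 662.1 mm → K0 = 468 × 662 mm.
K1: ⌊662/2⌋ × 468 = 331 × 468 mm
K2: ⌊468/2⌋ × 331 = 234 × 331 mm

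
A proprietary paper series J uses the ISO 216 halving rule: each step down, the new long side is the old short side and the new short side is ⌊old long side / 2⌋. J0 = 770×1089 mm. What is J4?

192 × 272 mm

J1: ⌊1089/2⌋ × 770 = 544 × 770 mm
J2: ⌊770/2⌋ × 544 = 385 × 544 mm
J3: ⌊544/2⌋ × 385 = 272 × 385 mm
J4: ⌊385/2⌋ × 272 = 192 × 272 mm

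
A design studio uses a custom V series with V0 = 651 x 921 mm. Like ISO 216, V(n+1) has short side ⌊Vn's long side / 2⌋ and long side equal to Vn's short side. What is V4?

162 × 230 mm

V1 = 460 × 651 mm (from V0 by 1 halving).
V2: ⌊651/2⌋ × 460 = 325 × 460 mm
V3: ⌊460/2⌋ × 325 = 230 × 325 mm
V4: ⌊325/2⌋ × 230 = 162 × 230 mm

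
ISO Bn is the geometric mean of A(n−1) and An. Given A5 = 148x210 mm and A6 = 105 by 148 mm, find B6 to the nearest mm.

Short side: √(148 · 105) = √15540 ≈ 124.7 → 125 mm
Long side: √(210 · 148) = √31080 ≈ 176.3 → 176 mm

125 × 176 mm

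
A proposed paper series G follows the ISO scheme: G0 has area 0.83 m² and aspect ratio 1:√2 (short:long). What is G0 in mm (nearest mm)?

766 × 1083 mm

Let the short side be w mm. Then w · w√2 = 0.83 m² = 830,000 mm².
w² = 830,000/√2, so w ≈ 766.1 mm; long side = w√2 ≈ 1083.4 mm.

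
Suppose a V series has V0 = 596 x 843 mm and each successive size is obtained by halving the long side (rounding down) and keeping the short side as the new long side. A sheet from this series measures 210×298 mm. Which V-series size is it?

V3

V0: 596 × 843 mm
V1: 421 × 596 mm
V2: 298 × 421 mm
V3: 210 × 298 mm
V4: 149 × 210 mm
→ matches V3.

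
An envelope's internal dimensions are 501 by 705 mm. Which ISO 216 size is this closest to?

B2 (500 × 707 mm)

Aspect ratio 705/501 ≈ 1.407 — close to the ISO √2 ≈ 1.414.
In the B-series (B0 = 1000 × 1414 mm): B2 = 500 × 707 mm.
Off by 3 mm total — nearest standard size.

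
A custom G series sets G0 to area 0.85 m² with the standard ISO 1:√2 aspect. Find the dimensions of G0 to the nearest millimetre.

775 × 1096 mm

Let the short side be w mm. Then w · w√2 = 0.85 m² = 850,000 mm².
w² = 850,000/√2, so w ≈ 775.3 mm; long side = w√2 ≈ 1096.4 mm.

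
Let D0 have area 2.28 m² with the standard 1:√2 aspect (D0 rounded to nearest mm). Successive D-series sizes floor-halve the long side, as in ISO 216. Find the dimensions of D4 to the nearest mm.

Let D0's short side be w mm. w · w√2 = 2.28 m² = 2,280,000 mm², so w ≈ 1269.7 mm and w√2 ≈ 1795.7 mm → D0 = 1270 × 1796 mm.
D1: ⌊1796/2⌋ × 1270 = 898 × 1270 mm
D2: ⌊1270/2⌋ × 898 = 635 × 898 mm
D3: ⌊898/2⌋ × 635 = 449 × 635 mm
D4: ⌊635/2⌋ × 449 = 317 × 449 mm

317 × 449 mm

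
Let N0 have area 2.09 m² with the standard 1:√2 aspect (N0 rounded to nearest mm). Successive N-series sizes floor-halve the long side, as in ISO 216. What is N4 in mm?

304 × 429 mm

Let N0's short side be w mm. w · w√2 = 2.09 m² = 2,090,000 mm², so w ≈ 1215.7 mm and w√2 ≈ 1719.2 mm → N0 = 1216 × 1719 mm.
N1: ⌊1719/2⌋ × 1216 = 859 × 1216 mm
N2: ⌊1216/2⌋ × 859 = 608 × 859 mm
N3: ⌊859/2⌋ × 608 = 429 × 608 mm
N4: ⌊608/2⌋ × 429 = 304 × 429 mm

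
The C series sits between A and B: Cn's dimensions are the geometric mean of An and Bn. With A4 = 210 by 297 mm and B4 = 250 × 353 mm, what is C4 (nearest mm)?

229 × 324 mm

Short side: √(210 · 250) = √52500 ≈ 229.1 → 229 mm
Long side: √(297 · 353) = √104841 ≈ 323.8 → 324 mm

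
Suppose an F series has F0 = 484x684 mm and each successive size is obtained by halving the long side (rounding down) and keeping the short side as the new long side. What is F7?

42 × 60 mm

F1 = 342 × 484 mm (from F0 by 1 halving).
F2: ⌊484/2⌋ × 342 = 242 × 342 mm
F3: ⌊342/2⌋ × 242 = 171 × 242 mm
F4: ⌊242/2⌋ × 171 = 121 × 171 mm
F5: ⌊171/2⌋ × 121 = 85 × 121 mm
F6: ⌊121/2⌋ × 85 = 60 × 85 mm
F7: ⌊85/2⌋ × 60 = 42 × 60 mm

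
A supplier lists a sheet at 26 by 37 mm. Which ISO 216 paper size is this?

A10 (26 × 37 mm)

Aspect ratio 37/26 ≈ 1.423 — close to the ISO √2 ≈ 1.414.
In the A-series (A0 area = 1 m²): A10 = 26 × 37 mm.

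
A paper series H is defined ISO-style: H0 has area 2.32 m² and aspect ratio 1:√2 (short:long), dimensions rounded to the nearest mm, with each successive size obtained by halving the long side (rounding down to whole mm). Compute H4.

Let H0's short side be w mm. w · w√2 = 2.32 m² = 2,320,000 mm², so w ≈ 1280.8 mm and w√2 ≈ 1811.3 mm → H0 = 1281 × 1811 mm.
H1: ⌊1811/2⌋ × 1281 = 905 × 1281 mm
H2: ⌊1281/2⌋ × 905 = 640 × 905 mm
H3: ⌊905/2⌋ × 640 = 452 × 640 mm
H4: ⌊640/2⌋ × 452 = 320 × 452 mm

320 × 452 mm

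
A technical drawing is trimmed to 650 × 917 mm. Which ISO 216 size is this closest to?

C1 (648 × 917 mm)

Aspect ratio 917/650 ≈ 1.411 — close to the ISO √2 ≈ 1.414.
In the C-series (envelope sizes, between A and B): C1 = 648 × 917 mm.
Off by 2 mm total — nearest standard size.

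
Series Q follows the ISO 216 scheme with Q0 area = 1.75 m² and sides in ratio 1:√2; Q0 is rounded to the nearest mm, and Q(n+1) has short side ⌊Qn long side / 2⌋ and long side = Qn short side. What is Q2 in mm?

556 × 786 mm

Let Q0's short side be w mm. w · w√2 = 1.75 m² = 1,750,000 mm², so w ≈ 1112.4 mm and w√2 ≈ 1573.2 mm → Q0 = 1112 × 1573 mm.
Q1: ⌊1573/2⌋ × 1112 = 786 × 1112 mm
Q2: ⌊1112/2⌋ × 786 = 556 × 786 mm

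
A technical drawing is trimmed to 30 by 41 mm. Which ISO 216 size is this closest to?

Aspect ratio 41/30 ≈ 1.367 (ISO target is √2 ≈ 1.414).
In the C-series (envelope sizes, between A and B): C10 = 28 × 40 mm.
Off by 3 mm total — nearest standard size.

C10 (28 × 40 mm)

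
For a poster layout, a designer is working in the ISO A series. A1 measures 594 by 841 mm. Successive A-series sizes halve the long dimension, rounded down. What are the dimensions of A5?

A2: ⌊841/2⌋ × 594 = 420 × 594 mm
A3: ⌊594/2⌋ × 420 = 297 × 420 mm
A4: ⌊420/2⌋ × 297 = 210 × 297 mm
A5: ⌊297/2⌋ × 210 = 148 × 210 mm

148 × 210 mm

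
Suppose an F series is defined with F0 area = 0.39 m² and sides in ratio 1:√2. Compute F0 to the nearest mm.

Let the short side be w mm. Then w · w√2 = 0.39 m² = 390,000 mm².
w² = 390,000/√2, so w ≈ 525.1 mm; long side = w√2 ≈ 742.7 mm.

525 × 743 mm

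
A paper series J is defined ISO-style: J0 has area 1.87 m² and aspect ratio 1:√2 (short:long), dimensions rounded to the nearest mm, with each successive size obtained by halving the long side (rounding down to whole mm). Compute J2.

Let J0's short side be w mm. w · w√2 = 1.87 m² = 1,870,000 mm², so w ≈ 1149.9 mm and w√2 ≈ 1626.2 mm → J0 = 1150 × 1626 mm.
J1: ⌊1626/2⌋ × 1150 = 813 × 1150 mm
J2: ⌊1150/2⌋ × 813 = 575 × 813 mm

575 × 813 mm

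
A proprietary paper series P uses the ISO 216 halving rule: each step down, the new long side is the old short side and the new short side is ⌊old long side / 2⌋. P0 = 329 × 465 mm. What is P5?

P1: ⌊465/2⌋ × 329 = 232 × 329 mm
P2: ⌊329/2⌋ × 232 = 164 × 232 mm
P3: ⌊232/2⌋ × 164 = 116 × 164 mm
P4: ⌊164/2⌋ × 116 = 82 × 116 mm
P5: ⌊116/2⌋ × 82 = 58 × 82 mm

58 × 82 mm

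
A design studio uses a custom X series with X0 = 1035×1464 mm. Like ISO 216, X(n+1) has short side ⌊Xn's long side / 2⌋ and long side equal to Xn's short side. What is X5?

183 × 258 mm

X1: ⌊1464/2⌋ × 1035 = 732 × 1035 mm
X2: ⌊1035/2⌋ × 732 = 517 × 732 mm
X3: ⌊732/2⌋ × 517 = 366 × 517 mm
X4: ⌊517/2⌋ × 366 = 258 × 366 mm
X5: ⌊366/2⌋ × 258 = 183 × 258 mm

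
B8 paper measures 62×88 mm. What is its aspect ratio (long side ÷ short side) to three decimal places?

1.419

88 / 62 = 1.419
ISO 216 targets √2 ≈ 1.414; the +0.005 deviation is from mm rounding.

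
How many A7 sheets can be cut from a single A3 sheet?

A3 = 297 × 420 mm; A7 = 74 × 105 mm.
Each halving step doubles the count; 4 steps from A3 to A7.
2^4 = 16.

16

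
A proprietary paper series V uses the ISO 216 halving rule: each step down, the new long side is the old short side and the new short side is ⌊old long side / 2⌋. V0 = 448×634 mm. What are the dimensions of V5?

V1: ⌊634/2⌋ × 448 = 317 × 448 mm
V2: ⌊448/2⌋ × 317 = 224 × 317 mm
V3: ⌊317/2⌋ × 224 = 158 × 224 mm
V4: ⌊224/2⌋ × 158 = 112 × 158 mm
V5: ⌊158/2⌋ × 112 = 79 × 112 mm

79 × 112 mm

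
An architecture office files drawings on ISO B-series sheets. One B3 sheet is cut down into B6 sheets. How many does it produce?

Each ISO step halves the sheet: 1 × B3 → 2 × B4 → 4 × B5 → 8 × B6
From B3 to B6 is 3 halving steps: 2^3 = 8.

8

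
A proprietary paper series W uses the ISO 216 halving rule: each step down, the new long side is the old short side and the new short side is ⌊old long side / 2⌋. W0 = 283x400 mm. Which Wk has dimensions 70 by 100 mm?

W0: 283 × 400 mm
W1: 200 × 283 mm
W2: 141 × 200 mm
W3: 100 × 141 mm
W4: 70 × 100 mm
W5: 50 × 70 mm
→ matches W4.

W4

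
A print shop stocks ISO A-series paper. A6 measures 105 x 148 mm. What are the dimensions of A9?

A7: ⌊148/2⌋ × 105 = 74 × 105 mm
A8: ⌊105/2⌋ × 74 = 52 × 74 mm
A9: ⌊74/2⌋ × 52 = 37 × 52 mm

37 × 52 mm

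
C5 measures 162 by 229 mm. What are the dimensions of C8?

C6: ⌊229/2⌋ × 162 = 114 × 162 mm
C7: ⌊162/2⌋ × 114 = 81 × 114 mm
C8: ⌊114/2⌋ × 81 = 57 × 81 mm

57 × 81 mm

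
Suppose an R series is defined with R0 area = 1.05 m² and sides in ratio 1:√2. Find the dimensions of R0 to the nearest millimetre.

Let the short side be w mm. Then w · w√2 = 1.05 m² = 1,050,000 mm².
w² = 1,050,000/√2, so w ≈ 861.7 mm; long side = w√2 ≈ 1218.6 mm.

862 × 1219 mm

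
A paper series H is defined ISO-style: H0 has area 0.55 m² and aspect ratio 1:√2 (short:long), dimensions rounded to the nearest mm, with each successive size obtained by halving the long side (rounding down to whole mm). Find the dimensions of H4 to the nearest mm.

Let H0's short side be w mm. w · w√2 = 0.55 m² = 550,000 mm², so w ≈ 623.6 mm and w√2 ≈ 881.9 mm → H0 = 624 × 882 mm.
H1: ⌊882/2⌋ × 624 = 441 × 624 mm
H2: ⌊624/2⌋ × 441 = 312 × 441 mm
H3: ⌊441/2⌋ × 312 = 220 × 312 mm
H4: ⌊312/2⌋ × 220 = 156 × 220 mm

156 × 220 mm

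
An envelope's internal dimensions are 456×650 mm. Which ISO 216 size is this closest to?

C2 (458 × 648 mm)

Aspect ratio 650/456 ≈ 1.425 — close to the ISO √2 ≈ 1.414.
In the C-series (envelope sizes, between A and B): C2 = 458 × 648 mm.
Off by 4 mm total — nearest standard size.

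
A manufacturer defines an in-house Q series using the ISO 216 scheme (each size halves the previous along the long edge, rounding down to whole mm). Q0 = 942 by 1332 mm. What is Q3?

Q1: ⌊1332/2⌋ × 942 = 666 × 942 mm
Q2: ⌊942/2⌋ × 666 = 471 × 666 mm
Q3: ⌊666/2⌋ × 471 = 333 × 471 mm

333 × 471 mm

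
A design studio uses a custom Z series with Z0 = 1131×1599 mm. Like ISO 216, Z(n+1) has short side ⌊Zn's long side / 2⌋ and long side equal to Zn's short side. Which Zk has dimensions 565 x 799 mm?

Z2

Z0: 1131 × 1599 mm
Z1: 799 × 1131 mm
Z2: 565 × 799 mm
Z3: 399 × 565 mm
→ matches Z2.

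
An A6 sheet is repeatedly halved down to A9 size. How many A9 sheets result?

8

Each ISO step halves the sheet: 1 × A6 → 2 × A7 → 4 × A8 → 8 × A9
From A6 to A9 is 3 halving steps: 2^3 = 8.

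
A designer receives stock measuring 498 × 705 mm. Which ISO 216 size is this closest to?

B2 (500 × 707 mm)

Aspect ratio 705/498 ≈ 1.416 — close to the ISO √2 ≈ 1.414.
In the B-series (B0 = 1000 × 1414 mm): B2 = 500 × 707 mm.
Off by 4 mm total — nearest standard size.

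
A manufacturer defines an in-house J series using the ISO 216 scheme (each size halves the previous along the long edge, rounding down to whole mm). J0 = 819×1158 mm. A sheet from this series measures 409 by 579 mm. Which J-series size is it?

J0: 819 × 1158 mm
J1: 579 × 819 mm
J2: 409 × 579 mm
J3: 289 × 409 mm
→ matches J2.

J2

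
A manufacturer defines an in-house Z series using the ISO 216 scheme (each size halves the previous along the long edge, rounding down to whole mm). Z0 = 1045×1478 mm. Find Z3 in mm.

Z1 = 739 × 1045 mm (from Z0 by 1 halving).
Z2: ⌊1045/2⌋ × 739 = 522 × 739 mm
Z3: ⌊739/2⌋ × 522 = 369 × 522 mm

369 × 522 mm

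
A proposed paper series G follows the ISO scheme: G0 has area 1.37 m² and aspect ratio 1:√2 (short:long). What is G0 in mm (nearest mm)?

984 × 1392 mm

Let the short side be w mm. Then w · w√2 = 1.37 m² = 1,370,000 mm².
w² = 1,370,000/√2, so w ≈ 984.2 mm; long side = w√2 ≈ 1391.9 mm.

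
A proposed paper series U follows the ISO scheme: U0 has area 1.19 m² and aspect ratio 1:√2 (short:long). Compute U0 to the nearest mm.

917 × 1297 mm

Let the short side be w mm. Then w · w√2 = 1.19 m² = 1,190,000 mm².
w² = 1,190,000/√2, so w ≈ 917.3 mm; long side = w√2 ≈ 1297.3 mm.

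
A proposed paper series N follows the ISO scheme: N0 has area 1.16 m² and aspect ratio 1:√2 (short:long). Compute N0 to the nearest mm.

906 × 1281 mm

Let the short side be w mm. Then w · w√2 = 1.16 m² = 1,160,000 mm².
w² = 1,160,000/√2, so w ≈ 905.7 mm; long side = w√2 ≈ 1280.8 mm.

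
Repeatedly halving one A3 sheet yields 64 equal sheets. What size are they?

A9

64 = 2^6, so 6 halving steps.
A3 → A4 → … → A9 after 6 steps.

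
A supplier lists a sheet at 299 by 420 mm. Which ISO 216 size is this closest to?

A3 (297 × 420 mm)

Aspect ratio 420/299 ≈ 1.405 — close to the ISO √2 ≈ 1.414.
In the A-series (A0 area = 1 m²): A3 = 297 × 420 mm.
Off by 2 mm total — nearest standard size.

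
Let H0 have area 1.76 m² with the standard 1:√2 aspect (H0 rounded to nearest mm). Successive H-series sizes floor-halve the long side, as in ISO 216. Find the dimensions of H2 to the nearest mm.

558 × 789 mm

Let H0's short side be w mm. w · w√2 = 1.76 m² = 1,760,000 mm², so w ≈ 1115.6 mm and w√2 ≈ 1577.7 mm → H0 = 1116 × 1578 mm.
H1: ⌊1578/2⌋ × 1116 = 789 × 1116 mm
H2: ⌊1116/2⌋ × 789 = 558 × 789 mm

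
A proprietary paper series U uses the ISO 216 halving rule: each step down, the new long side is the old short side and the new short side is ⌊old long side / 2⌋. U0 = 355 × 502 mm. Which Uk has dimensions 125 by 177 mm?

U3

U0: 355 × 502 mm
U1: 251 × 355 mm
U2: 177 × 251 mm
U3: 125 × 177 mm
U4: 88 × 125 mm
→ matches U3.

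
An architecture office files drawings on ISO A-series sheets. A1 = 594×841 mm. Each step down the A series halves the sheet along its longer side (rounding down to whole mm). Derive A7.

74 × 105 mm

A2: ⌊841/2⌋ × 594 = 420 × 594 mm
A3: ⌊594/2⌋ × 420 = 297 × 420 mm
A4: ⌊420/2⌋ × 297 = 210 × 297 mm
A5: ⌊297/2⌋ × 210 = 148 × 210 mm
A6: ⌊210/2⌋ × 148 = 105 × 148 mm
A7: ⌊148/2⌋ × 105 = 74 × 105 mm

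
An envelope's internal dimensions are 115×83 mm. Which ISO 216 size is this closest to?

C7 (81 × 114 mm)

Aspect ratio 115/83 ≈ 1.386 (ISO target is √2 ≈ 1.414).
In the C-series (envelope sizes, between A and B): C7 = 81 × 114 mm.
Off by 3 mm total — nearest standard size.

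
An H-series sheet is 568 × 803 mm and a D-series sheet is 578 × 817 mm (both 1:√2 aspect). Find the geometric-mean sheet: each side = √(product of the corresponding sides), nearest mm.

573 × 810 mm

Short side: √(568 · 578) = √328304 ≈ 573.0 → 573 mm
Long side: √(803 · 817) = √656051 ≈ 810.0 → 810 mm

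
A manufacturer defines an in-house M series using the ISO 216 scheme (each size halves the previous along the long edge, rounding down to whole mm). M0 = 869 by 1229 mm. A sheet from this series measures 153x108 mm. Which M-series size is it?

M0: 869 × 1229 mm
M1: 614 × 869 mm
M2: 434 × 614 mm
M3: 307 × 434 mm
M4: 217 × 307 mm
M5: 153 × 217 mm
M6: 108 × 153 mm
M7: 76 × 108 mm
→ matches M6.

M6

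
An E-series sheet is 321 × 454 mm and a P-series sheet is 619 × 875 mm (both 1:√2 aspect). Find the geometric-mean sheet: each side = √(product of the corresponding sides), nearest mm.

Short side: √(321 · 619) = √198699 ≈ 445.8 → 446 mm
Long side: √(454 · 875) = √397250 ≈ 630.3 → 630 mm

446 × 630 mm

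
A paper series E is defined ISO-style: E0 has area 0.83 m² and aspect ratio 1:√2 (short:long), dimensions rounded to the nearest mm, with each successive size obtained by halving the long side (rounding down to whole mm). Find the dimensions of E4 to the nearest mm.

Let E0's short side be w mm. w · w√2 = 0.83 m² = 830,000 mm², so w ≈ 766.1 mm and w√2 ≈ 1083.4 mm → E0 = 766 × 1083 mm.
E1: ⌊1083/2⌋ × 766 = 541 × 766 mm
E2: ⌊766/2⌋ × 541 = 383 × 541 mm
E3: ⌊541/2⌋ × 383 = 270 × 383 mm
E4: ⌊383/2⌋ × 270 = 191 × 270 mm

191 × 270 mm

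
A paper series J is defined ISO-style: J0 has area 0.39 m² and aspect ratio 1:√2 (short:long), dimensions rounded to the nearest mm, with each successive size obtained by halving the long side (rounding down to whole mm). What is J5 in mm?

Let J0's short side be w mm. w · w√2 = 0.39 m² = 390,000 mm², so w ≈ 525.1 mm and w√2 ≈ 742.7 mm → J0 = 525 × 743 mm.
J1: ⌊743/2⌋ × 525 = 371 × 525 mm
J2: ⌊525/2⌋ × 371 = 262 × 371 mm
J3: ⌊371/2⌋ × 262 = 185 × 262 mm
J4: ⌊262/2⌋ × 185 = 131 × 185 mm
J5: ⌊185/2⌋ × 131 = 92 × 131 mm

92 × 131 mm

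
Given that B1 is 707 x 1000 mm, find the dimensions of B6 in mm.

B2: ⌊1000/2⌋ × 707 = 500 × 707 mm
B3: ⌊707/2⌋ × 500 = 353 × 500 mm
B4: ⌊500/2⌋ × 353 = 250 × 353 mm
B5: ⌊353/2⌋ × 250 = 176 × 250 mm
B6: ⌊250/2⌋ × 176 = 125 × 176 mm

125 × 176 mm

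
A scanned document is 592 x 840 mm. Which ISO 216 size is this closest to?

Aspect ratio 840/592 ≈ 1.419 — close to the ISO √2 ≈ 1.414.
In the A-series (A0 area = 1 m²): A1 = 594 × 841 mm.
Off by 3 mm total — nearest standard size.

A1 (594 × 841 mm)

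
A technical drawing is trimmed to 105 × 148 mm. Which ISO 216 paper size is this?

Aspect ratio 148/105 ≈ 1.410 — close to the ISO √2 ≈ 1.414.
In the A-series (A0 area = 1 m²): A6 = 105 × 148 mm.

A6 (105 × 148 mm)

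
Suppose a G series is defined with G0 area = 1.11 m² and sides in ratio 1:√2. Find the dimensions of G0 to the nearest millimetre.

886 × 1253 mm

Let the short side be w mm. Then w · w√2 = 1.11 m² = 1,110,000 mm².
w² = 1,110,000/√2, so w ≈ 885.9 mm; long side = w√2 ≈ 1252.9 mm.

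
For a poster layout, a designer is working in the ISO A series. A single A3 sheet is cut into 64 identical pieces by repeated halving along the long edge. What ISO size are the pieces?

A9

64 = 2^6, so 6 halving steps.
A3 → A4 → … → A9 after 6 steps.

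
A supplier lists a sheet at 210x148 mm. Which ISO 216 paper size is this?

Aspect ratio 210/148 ≈ 1.419 — close to the ISO √2 ≈ 1.414.
In the A-series (A0 area = 1 m²): A5 = 148 × 210 mm.

A5 (148 × 210 mm)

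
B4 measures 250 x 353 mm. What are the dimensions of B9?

44 × 62 mm

B5: ⌊353/2⌋ × 250 = 176 × 250 mm
B6: ⌊250/2⌋ × 176 = 125 × 176 mm
B7: ⌊176/2⌋ × 125 = 88 × 125 mm
B8: ⌊125/2⌋ × 88 = 62 × 88 mm
B9: ⌊88/2⌋ × 62 = 44 × 62 mm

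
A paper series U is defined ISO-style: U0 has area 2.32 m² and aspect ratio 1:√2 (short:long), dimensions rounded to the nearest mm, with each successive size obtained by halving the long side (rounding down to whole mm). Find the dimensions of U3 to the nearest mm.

Let U0's short side be w mm. w · w√2 = 2.32 m² = 2,320,000 mm², so w ≈ 1280.8 mm and w√2 ≈ 1811.3 mm → U0 = 1281 × 1811 mm.
U1: ⌊1811/2⌋ × 1281 = 905 × 1281 mm
U2: ⌊1281/2⌋ × 905 = 640 × 905 mm
U3: ⌊905/2⌋ × 640 = 452 × 640 mm

452 × 640 mm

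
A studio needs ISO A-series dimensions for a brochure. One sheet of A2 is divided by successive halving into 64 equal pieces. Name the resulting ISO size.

A8

64 = 2^6, so 6 halving steps.
A2 → A3 → … → A8 after 6 steps.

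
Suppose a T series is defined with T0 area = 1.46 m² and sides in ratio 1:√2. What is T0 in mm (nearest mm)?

1016 × 1437 mm

Let the short side be w mm. Then w · w√2 = 1.46 m² = 1,460,000 mm².
w² = 1,460,000/√2, so w ≈ 1016.1 mm; long side = w√2 ≈ 1436.9 mm.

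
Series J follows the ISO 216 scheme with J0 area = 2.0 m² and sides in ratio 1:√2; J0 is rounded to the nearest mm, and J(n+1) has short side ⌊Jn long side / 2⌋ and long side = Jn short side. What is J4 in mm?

297 × 420 mm

Let J0's short side be w mm. w · w√2 = 2.0 m² = 2,000,000 mm², so w ≈ 1189.2 mm and w√2 ≈ 1681.8 mm → J0 = 1189 × 1682 mm.
J1: ⌊1682/2⌋ × 1189 = 841 × 1189 mm
J2: ⌊1189/2⌋ × 841 = 594 × 841 mm
J3: ⌊841/2⌋ × 594 = 420 × 594 mm
J4: ⌊594/2⌋ × 420 = 297 × 420 mm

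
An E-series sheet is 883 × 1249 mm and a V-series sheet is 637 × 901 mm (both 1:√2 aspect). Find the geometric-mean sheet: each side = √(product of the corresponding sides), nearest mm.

750 × 1061 mm

Short side: √(883 · 637) = √562471 ≈ 750.0 → 750 mm
Long side: √(1249 · 901) = √1125349 ≈ 1060.8 → 1061 mm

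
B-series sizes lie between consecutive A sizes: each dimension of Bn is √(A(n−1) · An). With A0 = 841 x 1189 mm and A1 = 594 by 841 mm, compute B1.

707 × 1000 mm

Short side: √(841 · 594) = √499554 ≈ 706.8 → 707 mm
Long side: √(1189 · 841) = √999949 ≈ 1000.0 → 1000 mm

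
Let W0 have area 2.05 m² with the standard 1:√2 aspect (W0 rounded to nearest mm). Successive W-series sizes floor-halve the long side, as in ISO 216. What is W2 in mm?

602 × 851 mm

Let W0's short side be w mm. w · w√2 = 2.05 m² = 2,050,000 mm², so w ≈ 1204.0 mm and w√2 ≈ 1702.7 mm → W0 = 1204 × 1703 mm.
W1: ⌊1703/2⌋ × 1204 = 851 × 1204 mm
W2: ⌊1204/2⌋ × 851 = 602 × 851 mm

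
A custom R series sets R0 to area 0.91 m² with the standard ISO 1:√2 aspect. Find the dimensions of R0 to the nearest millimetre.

802 × 1134 mm

Let the short side be w mm. Then w · w√2 = 0.91 m² = 910,000 mm².
w² = 910,000/√2, so w ≈ 802.2 mm; long side = w√2 ≈ 1134.4 mm.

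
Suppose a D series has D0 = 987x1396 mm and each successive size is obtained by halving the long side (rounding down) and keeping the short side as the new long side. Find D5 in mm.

D1: ⌊1396/2⌋ × 987 = 698 × 987 mm
D2: ⌊987/2⌋ × 698 = 493 × 698 mm
D3: ⌊698/2⌋ × 493 = 349 × 493 mm
D4: ⌊493/2⌋ × 349 = 246 × 349 mm
D5: ⌊349/2⌋ × 246 = 174 × 246 mm

174 × 246 mm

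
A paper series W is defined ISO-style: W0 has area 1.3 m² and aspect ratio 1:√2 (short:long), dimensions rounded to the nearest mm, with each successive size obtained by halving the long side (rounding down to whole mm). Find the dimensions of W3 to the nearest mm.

Let W0's short side be w mm. w · w√2 = 1.3 m² = 1,300,000 mm², so w ≈ 958.8 mm and w√2 ≈ 1355.9 mm → W0 = 959 × 1356 mm.
W1: ⌊1356/2⌋ × 959 = 678 × 959 mm
W2: ⌊959/2⌋ × 678 = 479 × 678 mm
W3: ⌊678/2⌋ × 479 = 339 × 479 mm

339 × 479 mm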